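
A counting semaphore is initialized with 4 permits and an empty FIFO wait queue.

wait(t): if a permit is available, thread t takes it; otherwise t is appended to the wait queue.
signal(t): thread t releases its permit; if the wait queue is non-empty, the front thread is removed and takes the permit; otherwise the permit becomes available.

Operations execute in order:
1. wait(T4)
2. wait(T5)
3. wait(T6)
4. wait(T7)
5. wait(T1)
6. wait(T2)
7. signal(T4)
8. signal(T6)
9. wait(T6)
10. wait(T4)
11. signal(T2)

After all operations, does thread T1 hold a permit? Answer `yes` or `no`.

Step 1: wait(T4) -> count=3 queue=[] holders={T4}
Step 2: wait(T5) -> count=2 queue=[] holders={T4,T5}
Step 3: wait(T6) -> count=1 queue=[] holders={T4,T5,T6}
Step 4: wait(T7) -> count=0 queue=[] holders={T4,T5,T6,T7}
Step 5: wait(T1) -> count=0 queue=[T1] holders={T4,T5,T6,T7}
Step 6: wait(T2) -> count=0 queue=[T1,T2] holders={T4,T5,T6,T7}
Step 7: signal(T4) -> count=0 queue=[T2] holders={T1,T5,T6,T7}
Step 8: signal(T6) -> count=0 queue=[] holders={T1,T2,T5,T7}
Step 9: wait(T6) -> count=0 queue=[T6] holders={T1,T2,T5,T7}
Step 10: wait(T4) -> count=0 queue=[T6,T4] holders={T1,T2,T5,T7}
Step 11: signal(T2) -> count=0 queue=[T4] holders={T1,T5,T6,T7}
Final holders: {T1,T5,T6,T7} -> T1 in holders

Answer: yes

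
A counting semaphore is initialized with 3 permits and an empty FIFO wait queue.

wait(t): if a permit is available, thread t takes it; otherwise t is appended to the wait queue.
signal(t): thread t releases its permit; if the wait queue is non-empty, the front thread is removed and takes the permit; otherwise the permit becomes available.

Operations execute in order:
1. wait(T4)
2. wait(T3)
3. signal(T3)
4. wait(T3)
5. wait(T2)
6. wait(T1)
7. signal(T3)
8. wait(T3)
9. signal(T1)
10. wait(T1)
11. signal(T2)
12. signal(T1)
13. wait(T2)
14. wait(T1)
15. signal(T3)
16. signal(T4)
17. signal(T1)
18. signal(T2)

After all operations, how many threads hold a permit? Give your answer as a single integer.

Step 1: wait(T4) -> count=2 queue=[] holders={T4}
Step 2: wait(T3) -> count=1 queue=[] holders={T3,T4}
Step 3: signal(T3) -> count=2 queue=[] holders={T4}
Step 4: wait(T3) -> count=1 queue=[] holders={T3,T4}
Step 5: wait(T2) -> count=0 queue=[] holders={T2,T3,T4}
Step 6: wait(T1) -> count=0 queue=[T1] holders={T2,T3,T4}
Step 7: signal(T3) -> count=0 queue=[] holders={T1,T2,T4}
Step 8: wait(T3) -> count=0 queue=[T3] holders={T1,T2,T4}
Step 9: signal(T1) -> count=0 queue=[] holders={T2,T3,T4}
Step 10: wait(T1) -> count=0 queue=[T1] holders={T2,T3,T4}
Step 11: signal(T2) -> count=0 queue=[] holders={T1,T3,T4}
Step 12: signal(T1) -> count=1 queue=[] holders={T3,T4}
Step 13: wait(T2) -> count=0 queue=[] holders={T2,T3,T4}
Step 14: wait(T1) -> count=0 queue=[T1] holders={T2,T3,T4}
Step 15: signal(T3) -> count=0 queue=[] holders={T1,T2,T4}
Step 16: signal(T4) -> count=1 queue=[] holders={T1,T2}
Step 17: signal(T1) -> count=2 queue=[] holders={T2}
Step 18: signal(T2) -> count=3 queue=[] holders={none}
Final holders: {none} -> 0 thread(s)

Answer: 0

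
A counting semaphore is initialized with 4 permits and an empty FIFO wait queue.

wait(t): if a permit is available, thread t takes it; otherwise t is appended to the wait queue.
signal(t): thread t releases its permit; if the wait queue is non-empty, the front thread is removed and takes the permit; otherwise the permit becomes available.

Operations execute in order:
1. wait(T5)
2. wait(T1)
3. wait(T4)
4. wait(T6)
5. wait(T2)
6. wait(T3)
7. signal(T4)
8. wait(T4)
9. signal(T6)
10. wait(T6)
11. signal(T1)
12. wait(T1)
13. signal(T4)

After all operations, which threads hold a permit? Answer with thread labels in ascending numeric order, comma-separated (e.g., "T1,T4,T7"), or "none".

Step 1: wait(T5) -> count=3 queue=[] holders={T5}
Step 2: wait(T1) -> count=2 queue=[] holders={T1,T5}
Step 3: wait(T4) -> count=1 queue=[] holders={T1,T4,T5}
Step 4: wait(T6) -> count=0 queue=[] holders={T1,T4,T5,T6}
Step 5: wait(T2) -> count=0 queue=[T2] holders={T1,T4,T5,T6}
Step 6: wait(T3) -> count=0 queue=[T2,T3] holders={T1,T4,T5,T6}
Step 7: signal(T4) -> count=0 queue=[T3] holders={T1,T2,T5,T6}
Step 8: wait(T4) -> count=0 queue=[T3,T4] holders={T1,T2,T5,T6}
Step 9: signal(T6) -> count=0 queue=[T4] holders={T1,T2,T3,T5}
Step 10: wait(T6) -> count=0 queue=[T4,T6] holders={T1,T2,T3,T5}
Step 11: signal(T1) -> count=0 queue=[T6] holders={T2,T3,T4,T5}
Step 12: wait(T1) -> count=0 queue=[T6,T1] holders={T2,T3,T4,T5}
Step 13: signal(T4) -> count=0 queue=[T1] holders={T2,T3,T5,T6}
Final holders: T2,T3,T5,T6

Answer: T2,T3,T5,T6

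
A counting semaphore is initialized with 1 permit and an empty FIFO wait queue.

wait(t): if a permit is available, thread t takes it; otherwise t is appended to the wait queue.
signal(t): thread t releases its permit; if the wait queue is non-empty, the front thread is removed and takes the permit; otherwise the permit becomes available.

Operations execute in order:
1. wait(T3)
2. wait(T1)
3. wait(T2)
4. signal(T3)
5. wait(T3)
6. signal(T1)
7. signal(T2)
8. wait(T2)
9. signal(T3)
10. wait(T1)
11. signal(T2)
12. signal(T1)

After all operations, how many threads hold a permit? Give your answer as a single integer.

Answer: 0

Derivation:
Step 1: wait(T3) -> count=0 queue=[] holders={T3}
Step 2: wait(T1) -> count=0 queue=[T1] holders={T3}
Step 3: wait(T2) -> count=0 queue=[T1,T2] holders={T3}
Step 4: signal(T3) -> count=0 queue=[T2] holders={T1}
Step 5: wait(T3) -> count=0 queue=[T2,T3] holders={T1}
Step 6: signal(T1) -> count=0 queue=[T3] holders={T2}
Step 7: signal(T2) -> count=0 queue=[] holders={T3}
Step 8: wait(T2) -> count=0 queue=[T2] holders={T3}
Step 9: signal(T3) -> count=0 queue=[] holders={T2}
Step 10: wait(T1) -> count=0 queue=[T1] holders={T2}
Step 11: signal(T2) -> count=0 queue=[] holders={T1}
Step 12: signal(T1) -> count=1 queue=[] holders={none}
Final holders: {none} -> 0 thread(s)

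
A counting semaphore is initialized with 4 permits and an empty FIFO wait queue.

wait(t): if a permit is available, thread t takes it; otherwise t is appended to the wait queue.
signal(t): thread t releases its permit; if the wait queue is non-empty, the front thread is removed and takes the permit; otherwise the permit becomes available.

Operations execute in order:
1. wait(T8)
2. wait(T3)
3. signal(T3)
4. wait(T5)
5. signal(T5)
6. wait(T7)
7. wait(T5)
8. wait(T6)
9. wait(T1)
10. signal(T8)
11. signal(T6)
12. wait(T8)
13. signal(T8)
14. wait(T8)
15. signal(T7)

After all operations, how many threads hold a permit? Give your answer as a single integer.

Step 1: wait(T8) -> count=3 queue=[] holders={T8}
Step 2: wait(T3) -> count=2 queue=[] holders={T3,T8}
Step 3: signal(T3) -> count=3 queue=[] holders={T8}
Step 4: wait(T5) -> count=2 queue=[] holders={T5,T8}
Step 5: signal(T5) -> count=3 queue=[] holders={T8}
Step 6: wait(T7) -> count=2 queue=[] holders={T7,T8}
Step 7: wait(T5) -> count=1 queue=[] holders={T5,T7,T8}
Step 8: wait(T6) -> count=0 queue=[] holders={T5,T6,T7,T8}
Step 9: wait(T1) -> count=0 queue=[T1] holders={T5,T6,T7,T8}
Step 10: signal(T8) -> count=0 queue=[] holders={T1,T5,T6,T7}
Step 11: signal(T6) -> count=1 queue=[] holders={T1,T5,T7}
Step 12: wait(T8) -> count=0 queue=[] holders={T1,T5,T7,T8}
Step 13: signal(T8) -> count=1 queue=[] holders={T1,T5,T7}
Step 14: wait(T8) -> count=0 queue=[] holders={T1,T5,T7,T8}
Step 15: signal(T7) -> count=1 queue=[] holders={T1,T5,T8}
Final holders: {T1,T5,T8} -> 3 thread(s)

Answer: 3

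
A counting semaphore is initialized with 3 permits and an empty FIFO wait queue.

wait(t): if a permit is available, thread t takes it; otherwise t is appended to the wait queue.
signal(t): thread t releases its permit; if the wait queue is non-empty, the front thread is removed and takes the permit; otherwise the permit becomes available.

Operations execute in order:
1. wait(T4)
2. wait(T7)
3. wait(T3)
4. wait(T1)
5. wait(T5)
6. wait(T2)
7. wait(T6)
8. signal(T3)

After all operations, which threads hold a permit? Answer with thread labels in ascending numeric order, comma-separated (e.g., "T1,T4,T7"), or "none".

Step 1: wait(T4) -> count=2 queue=[] holders={T4}
Step 2: wait(T7) -> count=1 queue=[] holders={T4,T7}
Step 3: wait(T3) -> count=0 queue=[] holders={T3,T4,T7}
Step 4: wait(T1) -> count=0 queue=[T1] holders={T3,T4,T7}
Step 5: wait(T5) -> count=0 queue=[T1,T5] holders={T3,T4,T7}
Step 6: wait(T2) -> count=0 queue=[T1,T5,T2] holders={T3,T4,T7}
Step 7: wait(T6) -> count=0 queue=[T1,T5,T2,T6] holders={T3,T4,T7}
Step 8: signal(T3) -> count=0 queue=[T5,T2,T6] holders={T1,T4,T7}
Final holders: T1,T4,T7

Answer: T1,T4,T7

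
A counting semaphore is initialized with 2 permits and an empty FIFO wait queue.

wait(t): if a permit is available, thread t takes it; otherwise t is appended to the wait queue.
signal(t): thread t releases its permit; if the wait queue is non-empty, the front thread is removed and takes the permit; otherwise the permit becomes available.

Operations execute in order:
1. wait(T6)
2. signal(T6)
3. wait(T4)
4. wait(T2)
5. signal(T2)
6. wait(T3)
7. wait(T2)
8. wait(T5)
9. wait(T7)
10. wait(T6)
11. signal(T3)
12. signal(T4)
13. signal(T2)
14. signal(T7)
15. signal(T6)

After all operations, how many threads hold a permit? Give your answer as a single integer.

Step 1: wait(T6) -> count=1 queue=[] holders={T6}
Step 2: signal(T6) -> count=2 queue=[] holders={none}
Step 3: wait(T4) -> count=1 queue=[] holders={T4}
Step 4: wait(T2) -> count=0 queue=[] holders={T2,T4}
Step 5: signal(T2) -> count=1 queue=[] holders={T4}
Step 6: wait(T3) -> count=0 queue=[] holders={T3,T4}
Step 7: wait(T2) -> count=0 queue=[T2] holders={T3,T4}
Step 8: wait(T5) -> count=0 queue=[T2,T5] holders={T3,T4}
Step 9: wait(T7) -> count=0 queue=[T2,T5,T7] holders={T3,T4}
Step 10: wait(T6) -> count=0 queue=[T2,T5,T7,T6] holders={T3,T4}
Step 11: signal(T3) -> count=0 queue=[T5,T7,T6] holders={T2,T4}
Step 12: signal(T4) -> count=0 queue=[T7,T6] holders={T2,T5}
Step 13: signal(T2) -> count=0 queue=[T6] holders={T5,T7}
Step 14: signal(T7) -> count=0 queue=[] holders={T5,T6}
Step 15: signal(T6) -> count=1 queue=[] holders={T5}
Final holders: {T5} -> 1 thread(s)

Answer: 1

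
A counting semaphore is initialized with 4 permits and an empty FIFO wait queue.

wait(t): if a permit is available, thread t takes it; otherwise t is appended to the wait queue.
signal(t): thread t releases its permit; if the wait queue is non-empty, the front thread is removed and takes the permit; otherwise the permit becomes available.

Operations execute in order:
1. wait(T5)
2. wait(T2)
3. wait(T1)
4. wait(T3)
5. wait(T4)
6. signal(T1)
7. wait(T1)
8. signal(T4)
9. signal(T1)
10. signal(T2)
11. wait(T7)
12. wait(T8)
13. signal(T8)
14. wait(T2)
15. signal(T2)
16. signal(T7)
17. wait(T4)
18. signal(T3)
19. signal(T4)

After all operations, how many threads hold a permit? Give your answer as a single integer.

Answer: 1

Derivation:
Step 1: wait(T5) -> count=3 queue=[] holders={T5}
Step 2: wait(T2) -> count=2 queue=[] holders={T2,T5}
Step 3: wait(T1) -> count=1 queue=[] holders={T1,T2,T5}
Step 4: wait(T3) -> count=0 queue=[] holders={T1,T2,T3,T5}
Step 5: wait(T4) -> count=0 queue=[T4] holders={T1,T2,T3,T5}
Step 6: signal(T1) -> count=0 queue=[] holders={T2,T3,T4,T5}
Step 7: wait(T1) -> count=0 queue=[T1] holders={T2,T3,T4,T5}
Step 8: signal(T4) -> count=0 queue=[] holders={T1,T2,T3,T5}
Step 9: signal(T1) -> count=1 queue=[] holders={T2,T3,T5}
Step 10: signal(T2) -> count=2 queue=[] holders={T3,T5}
Step 11: wait(T7) -> count=1 queue=[] holders={T3,T5,T7}
Step 12: wait(T8) -> count=0 queue=[] holders={T3,T5,T7,T8}
Step 13: signal(T8) -> count=1 queue=[] holders={T3,T5,T7}
Step 14: wait(T2) -> count=0 queue=[] holders={T2,T3,T5,T7}
Step 15: signal(T2) -> count=1 queue=[] holders={T3,T5,T7}
Step 16: signal(T7) -> count=2 queue=[] holders={T3,T5}
Step 17: wait(T4) -> count=1 queue=[] holders={T3,T4,T5}
Step 18: signal(T3) -> count=2 queue=[] holders={T4,T5}
Step 19: signal(T4) -> count=3 queue=[] holders={T5}
Final holders: {T5} -> 1 thread(s)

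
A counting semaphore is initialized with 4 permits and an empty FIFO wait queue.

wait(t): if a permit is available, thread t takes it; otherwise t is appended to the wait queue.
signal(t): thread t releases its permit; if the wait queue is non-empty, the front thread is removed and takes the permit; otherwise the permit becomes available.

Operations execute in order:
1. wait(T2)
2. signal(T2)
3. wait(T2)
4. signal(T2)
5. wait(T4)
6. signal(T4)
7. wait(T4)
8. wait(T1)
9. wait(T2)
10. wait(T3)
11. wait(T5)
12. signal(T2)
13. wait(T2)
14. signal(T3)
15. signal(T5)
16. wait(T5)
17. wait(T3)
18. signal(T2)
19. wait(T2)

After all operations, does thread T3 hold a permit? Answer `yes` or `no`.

Answer: yes

Derivation:
Step 1: wait(T2) -> count=3 queue=[] holders={T2}
Step 2: signal(T2) -> count=4 queue=[] holders={none}
Step 3: wait(T2) -> count=3 queue=[] holders={T2}
Step 4: signal(T2) -> count=4 queue=[] holders={none}
Step 5: wait(T4) -> count=3 queue=[] holders={T4}
Step 6: signal(T4) -> count=4 queue=[] holders={none}
Step 7: wait(T4) -> count=3 queue=[] holders={T4}
Step 8: wait(T1) -> count=2 queue=[] holders={T1,T4}
Step 9: wait(T2) -> count=1 queue=[] holders={T1,T2,T4}
Step 10: wait(T3) -> count=0 queue=[] holders={T1,T2,T3,T4}
Step 11: wait(T5) -> count=0 queue=[T5] holders={T1,T2,T3,T4}
Step 12: signal(T2) -> count=0 queue=[] holders={T1,T3,T4,T5}
Step 13: wait(T2) -> count=0 queue=[T2] holders={T1,T3,T4,T5}
Step 14: signal(T3) -> count=0 queue=[] holders={T1,T2,T4,T5}
Step 15: signal(T5) -> count=1 queue=[] holders={T1,T2,T4}
Step 16: wait(T5) -> count=0 queue=[] holders={T1,T2,T4,T5}
Step 17: wait(T3) -> count=0 queue=[T3] holders={T1,T2,T4,T5}
Step 18: signal(T2) -> count=0 queue=[] holders={T1,T3,T4,T5}
Step 19: wait(T2) -> count=0 queue=[T2] holders={T1,T3,T4,T5}
Final holders: {T1,T3,T4,T5} -> T3 in holders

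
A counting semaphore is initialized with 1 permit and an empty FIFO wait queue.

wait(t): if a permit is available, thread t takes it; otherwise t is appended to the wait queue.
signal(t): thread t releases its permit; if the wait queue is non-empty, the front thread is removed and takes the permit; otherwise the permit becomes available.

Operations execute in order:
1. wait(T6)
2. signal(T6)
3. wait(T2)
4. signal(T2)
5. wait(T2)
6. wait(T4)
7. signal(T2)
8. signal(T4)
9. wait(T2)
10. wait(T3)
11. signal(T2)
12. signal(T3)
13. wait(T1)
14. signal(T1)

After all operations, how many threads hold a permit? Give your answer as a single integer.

Step 1: wait(T6) -> count=0 queue=[] holders={T6}
Step 2: signal(T6) -> count=1 queue=[] holders={none}
Step 3: wait(T2) -> count=0 queue=[] holders={T2}
Step 4: signal(T2) -> count=1 queue=[] holders={none}
Step 5: wait(T2) -> count=0 queue=[] holders={T2}
Step 6: wait(T4) -> count=0 queue=[T4] holders={T2}
Step 7: signal(T2) -> count=0 queue=[] holders={T4}
Step 8: signal(T4) -> count=1 queue=[] holders={none}
Step 9: wait(T2) -> count=0 queue=[] holders={T2}
Step 10: wait(T3) -> count=0 queue=[T3] holders={T2}
Step 11: signal(T2) -> count=0 queue=[] holders={T3}
Step 12: signal(T3) -> count=1 queue=[] holders={none}
Step 13: wait(T1) -> count=0 queue=[] holders={T1}
Step 14: signal(T1) -> count=1 queue=[] holders={none}
Final holders: {none} -> 0 thread(s)

Answer: 0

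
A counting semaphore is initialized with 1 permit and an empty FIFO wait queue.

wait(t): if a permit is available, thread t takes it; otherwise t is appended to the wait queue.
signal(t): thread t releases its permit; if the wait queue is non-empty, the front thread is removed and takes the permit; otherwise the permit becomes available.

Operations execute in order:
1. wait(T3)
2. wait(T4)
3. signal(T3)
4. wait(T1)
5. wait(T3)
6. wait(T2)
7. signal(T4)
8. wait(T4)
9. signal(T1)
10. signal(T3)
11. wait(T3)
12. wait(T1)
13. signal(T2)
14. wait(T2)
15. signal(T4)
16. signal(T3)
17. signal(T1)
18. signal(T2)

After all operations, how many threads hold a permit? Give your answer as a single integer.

Answer: 0

Derivation:
Step 1: wait(T3) -> count=0 queue=[] holders={T3}
Step 2: wait(T4) -> count=0 queue=[T4] holders={T3}
Step 3: signal(T3) -> count=0 queue=[] holders={T4}
Step 4: wait(T1) -> count=0 queue=[T1] holders={T4}
Step 5: wait(T3) -> count=0 queue=[T1,T3] holders={T4}
Step 6: wait(T2) -> count=0 queue=[T1,T3,T2] holders={T4}
Step 7: signal(T4) -> count=0 queue=[T3,T2] holders={T1}
Step 8: wait(T4) -> count=0 queue=[T3,T2,T4] holders={T1}
Step 9: signal(T1) -> count=0 queue=[T2,T4] holders={T3}
Step 10: signal(T3) -> count=0 queue=[T4] holders={T2}
Step 11: wait(T3) -> count=0 queue=[T4,T3] holders={T2}
Step 12: wait(T1) -> count=0 queue=[T4,T3,T1] holders={T2}
Step 13: signal(T2) -> count=0 queue=[T3,T1] holders={T4}
Step 14: wait(T2) -> count=0 queue=[T3,T1,T2] holders={T4}
Step 15: signal(T4) -> count=0 queue=[T1,T2] holders={T3}
Step 16: signal(T3) -> count=0 queue=[T2] holders={T1}
Step 17: signal(T1) -> count=0 queue=[] holders={T2}
Step 18: signal(T2) -> count=1 queue=[] holders={none}
Final holders: {none} -> 0 thread(s)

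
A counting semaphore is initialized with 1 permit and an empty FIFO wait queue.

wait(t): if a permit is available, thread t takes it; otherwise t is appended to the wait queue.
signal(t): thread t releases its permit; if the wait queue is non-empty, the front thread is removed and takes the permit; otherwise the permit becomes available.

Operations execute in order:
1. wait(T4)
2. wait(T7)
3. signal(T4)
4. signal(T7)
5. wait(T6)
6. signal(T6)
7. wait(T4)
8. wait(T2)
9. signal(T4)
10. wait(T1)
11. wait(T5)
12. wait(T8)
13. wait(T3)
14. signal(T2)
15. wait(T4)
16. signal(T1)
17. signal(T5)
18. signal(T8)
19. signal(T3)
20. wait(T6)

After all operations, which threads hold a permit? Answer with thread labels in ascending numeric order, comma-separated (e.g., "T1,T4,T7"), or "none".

Answer: T4

Derivation:
Step 1: wait(T4) -> count=0 queue=[] holders={T4}
Step 2: wait(T7) -> count=0 queue=[T7] holders={T4}
Step 3: signal(T4) -> count=0 queue=[] holders={T7}
Step 4: signal(T7) -> count=1 queue=[] holders={none}
Step 5: wait(T6) -> count=0 queue=[] holders={T6}
Step 6: signal(T6) -> count=1 queue=[] holders={none}
Step 7: wait(T4) -> count=0 queue=[] holders={T4}
Step 8: wait(T2) -> count=0 queue=[T2] holders={T4}
Step 9: signal(T4) -> count=0 queue=[] holders={T2}
Step 10: wait(T1) -> count=0 queue=[T1] holders={T2}
Step 11: wait(T5) -> count=0 queue=[T1,T5] holders={T2}
Step 12: wait(T8) -> count=0 queue=[T1,T5,T8] holders={T2}
Step 13: wait(T3) -> count=0 queue=[T1,T5,T8,T3] holders={T2}
Step 14: signal(T2) -> count=0 queue=[T5,T8,T3] holders={T1}
Step 15: wait(T4) -> count=0 queue=[T5,T8,T3,T4] holders={T1}
Step 16: signal(T1) -> count=0 queue=[T8,T3,T4] holders={T5}
Step 17: signal(T5) -> count=0 queue=[T3,T4] holders={T8}
Step 18: signal(T8) -> count=0 queue=[T4] holders={T3}
Step 19: signal(T3) -> count=0 queue=[] holders={T4}
Step 20: wait(T6) -> count=0 queue=[T6] holders={T4}
Final holders: T4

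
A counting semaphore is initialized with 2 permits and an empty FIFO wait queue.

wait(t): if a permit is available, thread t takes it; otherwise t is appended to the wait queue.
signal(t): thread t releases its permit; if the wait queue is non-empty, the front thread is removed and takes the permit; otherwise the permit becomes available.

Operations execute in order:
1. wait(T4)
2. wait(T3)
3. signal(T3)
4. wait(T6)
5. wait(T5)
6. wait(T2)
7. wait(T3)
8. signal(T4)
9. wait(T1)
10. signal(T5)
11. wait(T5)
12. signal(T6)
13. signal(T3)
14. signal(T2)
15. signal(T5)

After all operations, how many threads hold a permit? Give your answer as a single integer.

Answer: 1

Derivation:
Step 1: wait(T4) -> count=1 queue=[] holders={T4}
Step 2: wait(T3) -> count=0 queue=[] holders={T3,T4}
Step 3: signal(T3) -> count=1 queue=[] holders={T4}
Step 4: wait(T6) -> count=0 queue=[] holders={T4,T6}
Step 5: wait(T5) -> count=0 queue=[T5] holders={T4,T6}
Step 6: wait(T2) -> count=0 queue=[T5,T2] holders={T4,T6}
Step 7: wait(T3) -> count=0 queue=[T5,T2,T3] holders={T4,T6}
Step 8: signal(T4) -> count=0 queue=[T2,T3] holders={T5,T6}
Step 9: wait(T1) -> count=0 queue=[T2,T3,T1] holders={T5,T6}
Step 10: signal(T5) -> count=0 queue=[T3,T1] holders={T2,T6}
Step 11: wait(T5) -> count=0 queue=[T3,T1,T5] holders={T2,T6}
Step 12: signal(T6) -> count=0 queue=[T1,T5] holders={T2,T3}
Step 13: signal(T3) -> count=0 queue=[T5] holders={T1,T2}
Step 14: signal(T2) -> count=0 queue=[] holders={T1,T5}
Step 15: signal(T5) -> count=1 queue=[] holders={T1}
Final holders: {T1} -> 1 thread(s)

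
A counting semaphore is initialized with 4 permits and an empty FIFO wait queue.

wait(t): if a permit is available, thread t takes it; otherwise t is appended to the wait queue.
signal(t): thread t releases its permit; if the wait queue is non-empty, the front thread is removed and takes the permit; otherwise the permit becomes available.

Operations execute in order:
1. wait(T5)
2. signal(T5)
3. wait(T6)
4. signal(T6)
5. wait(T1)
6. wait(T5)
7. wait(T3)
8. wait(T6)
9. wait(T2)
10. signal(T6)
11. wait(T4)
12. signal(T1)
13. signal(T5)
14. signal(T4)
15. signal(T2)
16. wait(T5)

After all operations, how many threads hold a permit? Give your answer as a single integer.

Answer: 2

Derivation:
Step 1: wait(T5) -> count=3 queue=[] holders={T5}
Step 2: signal(T5) -> count=4 queue=[] holders={none}
Step 3: wait(T6) -> count=3 queue=[] holders={T6}
Step 4: signal(T6) -> count=4 queue=[] holders={none}
Step 5: wait(T1) -> count=3 queue=[] holders={T1}
Step 6: wait(T5) -> count=2 queue=[] holders={T1,T5}
Step 7: wait(T3) -> count=1 queue=[] holders={T1,T3,T5}
Step 8: wait(T6) -> count=0 queue=[] holders={T1,T3,T5,T6}
Step 9: wait(T2) -> count=0 queue=[T2] holders={T1,T3,T5,T6}
Step 10: signal(T6) -> count=0 queue=[] holders={T1,T2,T3,T5}
Step 11: wait(T4) -> count=0 queue=[T4] holders={T1,T2,T3,T5}
Step 12: signal(T1) -> count=0 queue=[] holders={T2,T3,T4,T5}
Step 13: signal(T5) -> count=1 queue=[] holders={T2,T3,T4}
Step 14: signal(T4) -> count=2 queue=[] holders={T2,T3}
Step 15: signal(T2) -> count=3 queue=[] holders={T3}
Step 16: wait(T5) -> count=2 queue=[] holders={T3,T5}
Final holders: {T3,T5} -> 2 thread(s)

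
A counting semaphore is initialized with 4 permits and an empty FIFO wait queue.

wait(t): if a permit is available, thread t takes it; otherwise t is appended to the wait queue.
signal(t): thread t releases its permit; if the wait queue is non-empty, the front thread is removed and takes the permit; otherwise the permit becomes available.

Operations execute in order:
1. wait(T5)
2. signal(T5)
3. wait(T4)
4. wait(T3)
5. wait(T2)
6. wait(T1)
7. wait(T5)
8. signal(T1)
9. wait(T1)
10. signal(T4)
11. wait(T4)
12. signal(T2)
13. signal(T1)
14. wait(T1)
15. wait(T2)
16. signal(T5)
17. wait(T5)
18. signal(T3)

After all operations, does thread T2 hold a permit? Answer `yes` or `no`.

Answer: yes

Derivation:
Step 1: wait(T5) -> count=3 queue=[] holders={T5}
Step 2: signal(T5) -> count=4 queue=[] holders={none}
Step 3: wait(T4) -> count=3 queue=[] holders={T4}
Step 4: wait(T3) -> count=2 queue=[] holders={T3,T4}
Step 5: wait(T2) -> count=1 queue=[] holders={T2,T3,T4}
Step 6: wait(T1) -> count=0 queue=[] holders={T1,T2,T3,T4}
Step 7: wait(T5) -> count=0 queue=[T5] holders={T1,T2,T3,T4}
Step 8: signal(T1) -> count=0 queue=[] holders={T2,T3,T4,T5}
Step 9: wait(T1) -> count=0 queue=[T1] holders={T2,T3,T4,T5}
Step 10: signal(T4) -> count=0 queue=[] holders={T1,T2,T3,T5}
Step 11: wait(T4) -> count=0 queue=[T4] holders={T1,T2,T3,T5}
Step 12: signal(T2) -> count=0 queue=[] holders={T1,T3,T4,T5}
Step 13: signal(T1) -> count=1 queue=[] holders={T3,T4,T5}
Step 14: wait(T1) -> count=0 queue=[] holders={T1,T3,T4,T5}
Step 15: wait(T2) -> count=0 queue=[T2] holders={T1,T3,T4,T5}
Step 16: signal(T5) -> count=0 queue=[] holders={T1,T2,T3,T4}
Step 17: wait(T5) -> count=0 queue=[T5] holders={T1,T2,T3,T4}
Step 18: signal(T3) -> count=0 queue=[] holders={T1,T2,T4,T5}
Final holders: {T1,T2,T4,T5} -> T2 in holders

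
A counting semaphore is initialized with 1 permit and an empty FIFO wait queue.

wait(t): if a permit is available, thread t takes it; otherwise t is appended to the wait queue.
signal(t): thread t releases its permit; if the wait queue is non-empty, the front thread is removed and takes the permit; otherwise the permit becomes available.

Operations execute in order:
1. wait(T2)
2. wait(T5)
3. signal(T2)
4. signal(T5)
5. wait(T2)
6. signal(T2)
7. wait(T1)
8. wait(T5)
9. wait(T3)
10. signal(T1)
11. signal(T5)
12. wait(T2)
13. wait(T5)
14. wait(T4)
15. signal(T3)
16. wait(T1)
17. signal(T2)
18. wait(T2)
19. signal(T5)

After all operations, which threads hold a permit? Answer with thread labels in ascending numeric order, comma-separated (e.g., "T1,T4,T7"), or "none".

Step 1: wait(T2) -> count=0 queue=[] holders={T2}
Step 2: wait(T5) -> count=0 queue=[T5] holders={T2}
Step 3: signal(T2) -> count=0 queue=[] holders={T5}
Step 4: signal(T5) -> count=1 queue=[] holders={none}
Step 5: wait(T2) -> count=0 queue=[] holders={T2}
Step 6: signal(T2) -> count=1 queue=[] holders={none}
Step 7: wait(T1) -> count=0 queue=[] holders={T1}
Step 8: wait(T5) -> count=0 queue=[T5] holders={T1}
Step 9: wait(T3) -> count=0 queue=[T5,T3] holders={T1}
Step 10: signal(T1) -> count=0 queue=[T3] holders={T5}
Step 11: signal(T5) -> count=0 queue=[] holders={T3}
Step 12: wait(T2) -> count=0 queue=[T2] holders={T3}
Step 13: wait(T5) -> count=0 queue=[T2,T5] holders={T3}
Step 14: wait(T4) -> count=0 queue=[T2,T5,T4] holders={T3}
Step 15: signal(T3) -> count=0 queue=[T5,T4] holders={T2}
Step 16: wait(T1) -> count=0 queue=[T5,T4,T1] holders={T2}
Step 17: signal(T2) -> count=0 queue=[T4,T1] holders={T5}
Step 18: wait(T2) -> count=0 queue=[T4,T1,T2] holders={T5}
Step 19: signal(T5) -> count=0 queue=[T1,T2] holders={T4}
Final holders: T4

Answer: T4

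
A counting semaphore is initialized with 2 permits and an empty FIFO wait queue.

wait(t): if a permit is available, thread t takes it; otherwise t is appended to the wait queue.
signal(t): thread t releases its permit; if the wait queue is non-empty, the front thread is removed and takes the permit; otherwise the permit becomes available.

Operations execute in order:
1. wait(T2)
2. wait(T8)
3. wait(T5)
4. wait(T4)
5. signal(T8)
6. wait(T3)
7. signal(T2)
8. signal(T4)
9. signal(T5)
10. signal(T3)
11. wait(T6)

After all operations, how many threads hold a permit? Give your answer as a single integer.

Answer: 1

Derivation:
Step 1: wait(T2) -> count=1 queue=[] holders={T2}
Step 2: wait(T8) -> count=0 queue=[] holders={T2,T8}
Step 3: wait(T5) -> count=0 queue=[T5] holders={T2,T8}
Step 4: wait(T4) -> count=0 queue=[T5,T4] holders={T2,T8}
Step 5: signal(T8) -> count=0 queue=[T4] holders={T2,T5}
Step 6: wait(T3) -> count=0 queue=[T4,T3] holders={T2,T5}
Step 7: signal(T2) -> count=0 queue=[T3] holders={T4,T5}
Step 8: signal(T4) -> count=0 queue=[] holders={T3,T5}
Step 9: signal(T5) -> count=1 queue=[] holders={T3}
Step 10: signal(T3) -> count=2 queue=[] holders={none}
Step 11: wait(T6) -> count=1 queue=[] holders={T6}
Final holders: {T6} -> 1 thread(s)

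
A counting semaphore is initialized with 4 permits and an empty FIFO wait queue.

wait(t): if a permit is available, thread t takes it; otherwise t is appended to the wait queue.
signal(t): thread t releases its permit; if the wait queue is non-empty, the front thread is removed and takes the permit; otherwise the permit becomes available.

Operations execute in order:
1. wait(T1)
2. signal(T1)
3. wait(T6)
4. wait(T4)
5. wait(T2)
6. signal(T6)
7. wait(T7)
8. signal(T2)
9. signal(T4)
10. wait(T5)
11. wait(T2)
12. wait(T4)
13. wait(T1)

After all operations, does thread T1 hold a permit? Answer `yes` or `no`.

Answer: no

Derivation:
Step 1: wait(T1) -> count=3 queue=[] holders={T1}
Step 2: signal(T1) -> count=4 queue=[] holders={none}
Step 3: wait(T6) -> count=3 queue=[] holders={T6}
Step 4: wait(T4) -> count=2 queue=[] holders={T4,T6}
Step 5: wait(T2) -> count=1 queue=[] holders={T2,T4,T6}
Step 6: signal(T6) -> count=2 queue=[] holders={T2,T4}
Step 7: wait(T7) -> count=1 queue=[] holders={T2,T4,T7}
Step 8: signal(T2) -> count=2 queue=[] holders={T4,T7}
Step 9: signal(T4) -> count=3 queue=[] holders={T7}
Step 10: wait(T5) -> count=2 queue=[] holders={T5,T7}
Step 11: wait(T2) -> count=1 queue=[] holders={T2,T5,T7}
Step 12: wait(T4) -> count=0 queue=[] holders={T2,T4,T5,T7}
Step 13: wait(T1) -> count=0 queue=[T1] holders={T2,T4,T5,T7}
Final holders: {T2,T4,T5,T7} -> T1 not in holders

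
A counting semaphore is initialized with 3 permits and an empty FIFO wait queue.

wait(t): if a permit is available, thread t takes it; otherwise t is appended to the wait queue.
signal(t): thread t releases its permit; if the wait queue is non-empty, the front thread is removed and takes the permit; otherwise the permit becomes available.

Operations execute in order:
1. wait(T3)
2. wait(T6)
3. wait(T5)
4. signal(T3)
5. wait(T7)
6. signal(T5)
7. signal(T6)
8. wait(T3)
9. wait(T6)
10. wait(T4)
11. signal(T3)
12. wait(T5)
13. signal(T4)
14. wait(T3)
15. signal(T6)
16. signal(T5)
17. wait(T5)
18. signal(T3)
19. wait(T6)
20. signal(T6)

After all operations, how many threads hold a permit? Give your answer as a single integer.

Answer: 2

Derivation:
Step 1: wait(T3) -> count=2 queue=[] holders={T3}
Step 2: wait(T6) -> count=1 queue=[] holders={T3,T6}
Step 3: wait(T5) -> count=0 queue=[] holders={T3,T5,T6}
Step 4: signal(T3) -> count=1 queue=[] holders={T5,T6}
Step 5: wait(T7) -> count=0 queue=[] holders={T5,T6,T7}
Step 6: signal(T5) -> count=1 queue=[] holders={T6,T7}
Step 7: signal(T6) -> count=2 queue=[] holders={T7}
Step 8: wait(T3) -> count=1 queue=[] holders={T3,T7}
Step 9: wait(T6) -> count=0 queue=[] holders={T3,T6,T7}
Step 10: wait(T4) -> count=0 queue=[T4] holders={T3,T6,T7}
Step 11: signal(T3) -> count=0 queue=[] holders={T4,T6,T7}
Step 12: wait(T5) -> count=0 queue=[T5] holders={T4,T6,T7}
Step 13: signal(T4) -> count=0 queue=[] holders={T5,T6,T7}
Step 14: wait(T3) -> count=0 queue=[T3] holders={T5,T6,T7}
Step 15: signal(T6) -> count=0 queue=[] holders={T3,T5,T7}
Step 16: signal(T5) -> count=1 queue=[] holders={T3,T7}
Step 17: wait(T5) -> count=0 queue=[] holders={T3,T5,T7}
Step 18: signal(T3) -> count=1 queue=[] holders={T5,T7}
Step 19: wait(T6) -> count=0 queue=[] holders={T5,T6,T7}
Step 20: signal(T6) -> count=1 queue=[] holders={T5,T7}
Final holders: {T5,T7} -> 2 thread(s)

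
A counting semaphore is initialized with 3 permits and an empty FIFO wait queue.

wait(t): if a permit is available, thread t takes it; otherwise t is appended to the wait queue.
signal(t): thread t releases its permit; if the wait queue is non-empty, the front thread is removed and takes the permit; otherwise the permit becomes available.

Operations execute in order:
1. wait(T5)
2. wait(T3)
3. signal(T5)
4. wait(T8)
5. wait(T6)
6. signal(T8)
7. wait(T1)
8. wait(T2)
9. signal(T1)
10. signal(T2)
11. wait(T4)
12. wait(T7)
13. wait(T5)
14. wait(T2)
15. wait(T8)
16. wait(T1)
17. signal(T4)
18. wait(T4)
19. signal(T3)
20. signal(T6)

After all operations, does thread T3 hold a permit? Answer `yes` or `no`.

Answer: no

Derivation:
Step 1: wait(T5) -> count=2 queue=[] holders={T5}
Step 2: wait(T3) -> count=1 queue=[] holders={T3,T5}
Step 3: signal(T5) -> count=2 queue=[] holders={T3}
Step 4: wait(T8) -> count=1 queue=[] holders={T3,T8}
Step 5: wait(T6) -> count=0 queue=[] holders={T3,T6,T8}
Step 6: signal(T8) -> count=1 queue=[] holders={T3,T6}
Step 7: wait(T1) -> count=0 queue=[] holders={T1,T3,T6}
Step 8: wait(T2) -> count=0 queue=[T2] holders={T1,T3,T6}
Step 9: signal(T1) -> count=0 queue=[] holders={T2,T3,T6}
Step 10: signal(T2) -> count=1 queue=[] holders={T3,T6}
Step 11: wait(T4) -> count=0 queue=[] holders={T3,T4,T6}
Step 12: wait(T7) -> count=0 queue=[T7] holders={T3,T4,T6}
Step 13: wait(T5) -> count=0 queue=[T7,T5] holders={T3,T4,T6}
Step 14: wait(T2) -> count=0 queue=[T7,T5,T2] holders={T3,T4,T6}
Step 15: wait(T8) -> count=0 queue=[T7,T5,T2,T8] holders={T3,T4,T6}
Step 16: wait(T1) -> count=0 queue=[T7,T5,T2,T8,T1] holders={T3,T4,T6}
Step 17: signal(T4) -> count=0 queue=[T5,T2,T8,T1] holders={T3,T6,T7}
Step 18: wait(T4) -> count=0 queue=[T5,T2,T8,T1,T4] holders={T3,T6,T7}
Step 19: signal(T3) -> count=0 queue=[T2,T8,T1,T4] holders={T5,T6,T7}
Step 20: signal(T6) -> count=0 queue=[T8,T1,T4] holders={T2,T5,T7}
Final holders: {T2,T5,T7} -> T3 not in holders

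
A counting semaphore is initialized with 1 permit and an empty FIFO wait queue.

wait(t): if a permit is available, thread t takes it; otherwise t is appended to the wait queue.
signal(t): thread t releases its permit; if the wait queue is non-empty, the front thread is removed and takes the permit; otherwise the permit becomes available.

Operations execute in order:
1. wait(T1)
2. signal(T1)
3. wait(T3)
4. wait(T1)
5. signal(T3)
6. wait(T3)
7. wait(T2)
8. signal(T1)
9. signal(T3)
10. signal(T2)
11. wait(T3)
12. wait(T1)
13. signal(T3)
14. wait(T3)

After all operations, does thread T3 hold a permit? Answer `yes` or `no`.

Answer: no

Derivation:
Step 1: wait(T1) -> count=0 queue=[] holders={T1}
Step 2: signal(T1) -> count=1 queue=[] holders={none}
Step 3: wait(T3) -> count=0 queue=[] holders={T3}
Step 4: wait(T1) -> count=0 queue=[T1] holders={T3}
Step 5: signal(T3) -> count=0 queue=[] holders={T1}
Step 6: wait(T3) -> count=0 queue=[T3] holders={T1}
Step 7: wait(T2) -> count=0 queue=[T3,T2] holders={T1}
Step 8: signal(T1) -> count=0 queue=[T2] holders={T3}
Step 9: signal(T3) -> count=0 queue=[] holders={T2}
Step 10: signal(T2) -> count=1 queue=[] holders={none}
Step 11: wait(T3) -> count=0 queue=[] holders={T3}
Step 12: wait(T1) -> count=0 queue=[T1] holders={T3}
Step 13: signal(T3) -> count=0 queue=[] holders={T1}
Step 14: wait(T3) -> count=0 queue=[T3] holders={T1}
Final holders: {T1} -> T3 not in holders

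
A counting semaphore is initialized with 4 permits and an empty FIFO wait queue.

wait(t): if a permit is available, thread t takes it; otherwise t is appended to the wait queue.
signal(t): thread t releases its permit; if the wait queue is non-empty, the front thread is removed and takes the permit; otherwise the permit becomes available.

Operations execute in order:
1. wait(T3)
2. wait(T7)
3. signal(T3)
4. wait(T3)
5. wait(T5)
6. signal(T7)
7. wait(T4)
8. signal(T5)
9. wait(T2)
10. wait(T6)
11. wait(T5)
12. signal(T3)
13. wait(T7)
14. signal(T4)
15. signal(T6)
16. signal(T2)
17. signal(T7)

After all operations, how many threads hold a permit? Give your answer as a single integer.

Step 1: wait(T3) -> count=3 queue=[] holders={T3}
Step 2: wait(T7) -> count=2 queue=[] holders={T3,T7}
Step 3: signal(T3) -> count=3 queue=[] holders={T7}
Step 4: wait(T3) -> count=2 queue=[] holders={T3,T7}
Step 5: wait(T5) -> count=1 queue=[] holders={T3,T5,T7}
Step 6: signal(T7) -> count=2 queue=[] holders={T3,T5}
Step 7: wait(T4) -> count=1 queue=[] holders={T3,T4,T5}
Step 8: signal(T5) -> count=2 queue=[] holders={T3,T4}
Step 9: wait(T2) -> count=1 queue=[] holders={T2,T3,T4}
Step 10: wait(T6) -> count=0 queue=[] holders={T2,T3,T4,T6}
Step 11: wait(T5) -> count=0 queue=[T5] holders={T2,T3,T4,T6}
Step 12: signal(T3) -> count=0 queue=[] holders={T2,T4,T5,T6}
Step 13: wait(T7) -> count=0 queue=[T7] holders={T2,T4,T5,T6}
Step 14: signal(T4) -> count=0 queue=[] holders={T2,T5,T6,T7}
Step 15: signal(T6) -> count=1 queue=[] holders={T2,T5,T7}
Step 16: signal(T2) -> count=2 queue=[] holders={T5,T7}
Step 17: signal(T7) -> count=3 queue=[] holders={T5}
Final holders: {T5} -> 1 thread(s)

Answer: 1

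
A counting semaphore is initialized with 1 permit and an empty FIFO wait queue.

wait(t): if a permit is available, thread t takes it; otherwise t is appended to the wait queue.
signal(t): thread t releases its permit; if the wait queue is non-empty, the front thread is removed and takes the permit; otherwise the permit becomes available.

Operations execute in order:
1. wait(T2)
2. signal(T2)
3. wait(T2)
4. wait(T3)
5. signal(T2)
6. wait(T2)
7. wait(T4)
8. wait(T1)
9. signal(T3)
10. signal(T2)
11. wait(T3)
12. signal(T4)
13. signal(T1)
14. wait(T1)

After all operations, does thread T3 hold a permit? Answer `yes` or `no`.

Answer: yes

Derivation:
Step 1: wait(T2) -> count=0 queue=[] holders={T2}
Step 2: signal(T2) -> count=1 queue=[] holders={none}
Step 3: wait(T2) -> count=0 queue=[] holders={T2}
Step 4: wait(T3) -> count=0 queue=[T3] holders={T2}
Step 5: signal(T2) -> count=0 queue=[] holders={T3}
Step 6: wait(T2) -> count=0 queue=[T2] holders={T3}
Step 7: wait(T4) -> count=0 queue=[T2,T4] holders={T3}
Step 8: wait(T1) -> count=0 queue=[T2,T4,T1] holders={T3}
Step 9: signal(T3) -> count=0 queue=[T4,T1] holders={T2}
Step 10: signal(T2) -> count=0 queue=[T1] holders={T4}
Step 11: wait(T3) -> count=0 queue=[T1,T3] holders={T4}
Step 12: signal(T4) -> count=0 queue=[T3] holders={T1}
Step 13: signal(T1) -> count=0 queue=[] holders={T3}
Step 14: wait(T1) -> count=0 queue=[T1] holders={T3}
Final holders: {T3} -> T3 in holders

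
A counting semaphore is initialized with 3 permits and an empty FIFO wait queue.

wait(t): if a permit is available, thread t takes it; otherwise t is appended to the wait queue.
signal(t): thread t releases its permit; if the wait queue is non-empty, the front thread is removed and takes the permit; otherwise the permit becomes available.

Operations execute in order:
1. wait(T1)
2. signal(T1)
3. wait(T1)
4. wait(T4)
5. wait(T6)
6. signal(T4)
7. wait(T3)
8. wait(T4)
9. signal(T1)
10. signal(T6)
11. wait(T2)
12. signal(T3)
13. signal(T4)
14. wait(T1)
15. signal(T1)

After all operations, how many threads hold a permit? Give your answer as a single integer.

Step 1: wait(T1) -> count=2 queue=[] holders={T1}
Step 2: signal(T1) -> count=3 queue=[] holders={none}
Step 3: wait(T1) -> count=2 queue=[] holders={T1}
Step 4: wait(T4) -> count=1 queue=[] holders={T1,T4}
Step 5: wait(T6) -> count=0 queue=[] holders={T1,T4,T6}
Step 6: signal(T4) -> count=1 queue=[] holders={T1,T6}
Step 7: wait(T3) -> count=0 queue=[] holders={T1,T3,T6}
Step 8: wait(T4) -> count=0 queue=[T4] holders={T1,T3,T6}
Step 9: signal(T1) -> count=0 queue=[] holders={T3,T4,T6}
Step 10: signal(T6) -> count=1 queue=[] holders={T3,T4}
Step 11: wait(T2) -> count=0 queue=[] holders={T2,T3,T4}
Step 12: signal(T3) -> count=1 queue=[] holders={T2,T4}
Step 13: signal(T4) -> count=2 queue=[] holders={T2}
Step 14: wait(T1) -> count=1 queue=[] holders={T1,T2}
Step 15: signal(T1) -> count=2 queue=[] holders={T2}
Final holders: {T2} -> 1 thread(s)

Answer: 1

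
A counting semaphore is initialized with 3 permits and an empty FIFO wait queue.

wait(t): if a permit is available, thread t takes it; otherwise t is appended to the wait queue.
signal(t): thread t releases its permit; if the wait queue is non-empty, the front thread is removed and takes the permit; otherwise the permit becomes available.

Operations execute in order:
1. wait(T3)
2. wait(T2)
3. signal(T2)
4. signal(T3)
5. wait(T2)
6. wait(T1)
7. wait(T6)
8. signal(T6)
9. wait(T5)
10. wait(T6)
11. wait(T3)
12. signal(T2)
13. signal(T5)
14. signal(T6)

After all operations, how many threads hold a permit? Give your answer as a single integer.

Answer: 2

Derivation:
Step 1: wait(T3) -> count=2 queue=[] holders={T3}
Step 2: wait(T2) -> count=1 queue=[] holders={T2,T3}
Step 3: signal(T2) -> count=2 queue=[] holders={T3}
Step 4: signal(T3) -> count=3 queue=[] holders={none}
Step 5: wait(T2) -> count=2 queue=[] holders={T2}
Step 6: wait(T1) -> count=1 queue=[] holders={T1,T2}
Step 7: wait(T6) -> count=0 queue=[] holders={T1,T2,T6}
Step 8: signal(T6) -> count=1 queue=[] holders={T1,T2}
Step 9: wait(T5) -> count=0 queue=[] holders={T1,T2,T5}
Step 10: wait(T6) -> count=0 queue=[T6] holders={T1,T2,T5}
Step 11: wait(T3) -> count=0 queue=[T6,T3] holders={T1,T2,T5}
Step 12: signal(T2) -> count=0 queue=[T3] holders={T1,T5,T6}
Step 13: signal(T5) -> count=0 queue=[] holders={T1,T3,T6}
Step 14: signal(T6) -> count=1 queue=[] holders={T1,T3}
Final holders: {T1,T3} -> 2 thread(s)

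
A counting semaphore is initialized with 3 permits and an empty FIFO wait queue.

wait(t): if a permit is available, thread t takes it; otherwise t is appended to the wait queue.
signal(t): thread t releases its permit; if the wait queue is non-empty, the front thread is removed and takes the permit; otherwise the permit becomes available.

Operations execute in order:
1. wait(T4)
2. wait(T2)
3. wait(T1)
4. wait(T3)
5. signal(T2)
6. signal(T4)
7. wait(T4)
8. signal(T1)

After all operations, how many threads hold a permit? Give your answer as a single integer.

Answer: 2

Derivation:
Step 1: wait(T4) -> count=2 queue=[] holders={T4}
Step 2: wait(T2) -> count=1 queue=[] holders={T2,T4}
Step 3: wait(T1) -> count=0 queue=[] holders={T1,T2,T4}
Step 4: wait(T3) -> count=0 queue=[T3] holders={T1,T2,T4}
Step 5: signal(T2) -> count=0 queue=[] holders={T1,T3,T4}
Step 6: signal(T4) -> count=1 queue=[] holders={T1,T3}
Step 7: wait(T4) -> count=0 queue=[] holders={T1,T3,T4}
Step 8: signal(T1) -> count=1 queue=[] holders={T3,T4}
Final holders: {T3,T4} -> 2 thread(s)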